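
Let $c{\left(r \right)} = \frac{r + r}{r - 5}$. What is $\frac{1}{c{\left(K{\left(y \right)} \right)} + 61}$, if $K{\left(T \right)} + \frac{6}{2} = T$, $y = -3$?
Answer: $\frac{11}{683} \approx 0.016105$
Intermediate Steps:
$K{\left(T \right)} = -3 + T$
$c{\left(r \right)} = \frac{2 r}{-5 + r}$
$\frac{1}{c{\left(K{\left(y \right)} \right)} + 61} = \frac{1}{\frac{2 \left(-3 - 3\right)}{-5 - 6} + 61} = \frac{1}{2 \left(-6\right) \frac{1}{-5 - 6} + 61} = \frac{1}{2 \left(-6\right) \frac{1}{-11} + 61} = \frac{1}{2 \left(-6\right) \left(- \frac{1}{11}\right) + 61} = \frac{1}{\frac{12}{11} + 61} = \frac{1}{\frac{683}{11}} = \frac{11}{683}$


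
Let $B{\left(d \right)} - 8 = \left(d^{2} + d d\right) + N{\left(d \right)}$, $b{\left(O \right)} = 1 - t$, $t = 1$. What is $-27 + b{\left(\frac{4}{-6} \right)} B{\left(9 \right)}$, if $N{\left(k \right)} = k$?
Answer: $-27$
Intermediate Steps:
$b{\left(O \right)} = 0$ ($b{\left(O \right)} = 1 - 1 = 0$)
$B{\left(d \right)} = 8 + d + 2 d^{2}$ ($B{\left(d \right)} = 8 + \left(\left(d^{2} + d d\right) + d\right) = 8 + \left(\left(d^{2} + d^{2}\right) + d\right) = 8 + \left(2 d^{2} + d\right) = 8 + \left(d + 2 d^{2}\right) = 8 + d + 2 d^{2}$)
$-27 + b{\left(\frac{4}{-6} \right)} B{\left(9 \right)} = -27 + 0 \left(8 + 9 + 2 \cdot 9^{2}\right) = -27 + 0 \left(8 + 9 + 2 \cdot 81\right) = -27 + 0 \left(8 + 9 + 162\right) = -27 + 0 \cdot 179 = -27 + 0 = -27$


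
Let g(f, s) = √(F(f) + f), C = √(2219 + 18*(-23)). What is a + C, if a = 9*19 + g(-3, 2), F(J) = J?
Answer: 171 + 19*√5 + I*√6 ≈ 213.49 + 2.4495*I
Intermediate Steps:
C = 19*√5 (C = √(2219 - 414) = √1805 = 19*√5 ≈ 42.485)
g(f, s) = √2*√f (g(f, s) = √(f + f) = √(2*f) = √2*√f)
a = 171 + I*√6 (a = 9*19 + √2*√(-3) = 171 + √2*(I*√3) = 171 + I*√6 ≈ 171.0 + 2.4495*I)
a + C = (171 + I*√6) + 19*√5 = 171 + 19*√5 + I*√6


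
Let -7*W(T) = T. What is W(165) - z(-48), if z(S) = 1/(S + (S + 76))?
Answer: -3293/140 ≈ -23.521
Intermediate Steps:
W(T) = -T/7
z(S) = 1/(76 + 2*S) (z(S) = 1/(S + (76 + S)) = 1/(76 + 2*S))
W(165) - z(-48) = -⅐*165 - 1/(2*(38 - 48)) = -165/7 - 1/(2*(-10)) = -165/7 - (-1)/(2*10) = -165/7 - 1*(-1/20) = -165/7 + 1/20 = -3293/140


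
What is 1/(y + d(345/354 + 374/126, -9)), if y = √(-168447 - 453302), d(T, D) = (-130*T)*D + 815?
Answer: 925867530/5131763181281 - 170569*I*√621749/5131763181281 ≈ 0.00018042 - 2.6208e-5*I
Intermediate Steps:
d(T, D) = 815 - 130*D*T (d(T, D) = -130*D*T + 815 = 815 - 130*D*T)
y = I*√621749 (y = √(-621749) = I*√621749 ≈ 788.51*I)
1/(y + d(345/354 + 374/126, -9)) = 1/(I*√621749 + (815 - 130*(-9)*(345/354 + 374/126))) = 1/(I*√621749 + (815 - 130*(-9)*(345*(1/354) + 374*(1/126)))) = 1/(I*√621749 + (815 - 130*(-9)*(115/118 + 187/63))) = 1/(I*√621749 + (815 - 130*(-9)*29311/7434)) = 1/(I*√621749 + (815 + 1905215/413)) = 1/(I*√621749 + 2241810/413) = 1/(2241810/413 + I*√621749)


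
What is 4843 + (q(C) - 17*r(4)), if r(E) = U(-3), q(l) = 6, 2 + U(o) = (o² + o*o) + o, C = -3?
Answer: 4628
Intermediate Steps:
U(o) = -2 + o + 2*o² (U(o) = -2 + ((o² + o*o) + o) = -2 + ((o² + o²) + o) = -2 + (2*o² + o) = -2 + (o + 2*o²) = -2 + o + 2*o²)
r(E) = 13 (r(E) = -2 - 3 + 2*(-3)² = -2 - 3 + 2*9 = -2 - 3 + 18 = 13)
4843 + (q(C) - 17*r(4)) = 4843 + (6 - 17*13) = 4843 + (6 - 221) = 4843 - 215 = 4628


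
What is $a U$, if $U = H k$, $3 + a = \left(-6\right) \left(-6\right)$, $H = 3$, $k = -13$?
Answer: $-1287$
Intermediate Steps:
$a = 33$ ($a = -3 - -36 = -3 + 36 = 33$)
$U = -39$ ($U = 3 \left(-13\right) = -39$)
$a U = 33 \left(-39\right) = -1287$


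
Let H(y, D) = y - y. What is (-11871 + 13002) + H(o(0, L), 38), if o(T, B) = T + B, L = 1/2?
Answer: 1131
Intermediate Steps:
L = ½ ≈ 0.50000
o(T, B) = B + T
H(y, D) = 0
(-11871 + 13002) + H(o(0, L), 38) = (-11871 + 13002) + 0 = 1131 + 0 = 1131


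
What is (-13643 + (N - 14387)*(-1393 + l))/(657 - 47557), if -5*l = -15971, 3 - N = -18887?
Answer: -40485803/234500 ≈ -172.65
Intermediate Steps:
N = 18890 (N = 3 - 1*(-18887) = 3 + 18887 = 18890)
l = 15971/5 (l = -1/5*(-15971) = 15971/5 ≈ 3194.2)
(-13643 + (N - 14387)*(-1393 + l))/(657 - 47557) = (-13643 + (18890 - 14387)*(-1393 + 15971/5))/(657 - 47557) = (-13643 + 4503*(9006/5))/(-46900) = (-13643 + 40554018/5)*(-1/46900) = (40485803/5)*(-1/46900) = -40485803/234500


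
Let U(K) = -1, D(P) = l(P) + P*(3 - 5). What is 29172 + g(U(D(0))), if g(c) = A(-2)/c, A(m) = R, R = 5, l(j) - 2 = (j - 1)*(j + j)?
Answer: 29167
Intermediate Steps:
l(j) = 2 + 2*j*(-1 + j) (l(j) = 2 + (j - 1)*(j + j) = 2 + (-1 + j)*(2*j) = 2 + 2*j*(-1 + j))
D(P) = 2 - 4*P + 2*P**2 (D(P) = (2 - 2*P + 2*P**2) + P*(3 - 5) = (2 - 2*P + 2*P**2) + P*(-2) = (2 - 2*P + 2*P**2) - 2*P = 2 - 4*P + 2*P**2)
A(m) = 5
g(c) = 5/c
29172 + g(U(D(0))) = 29172 + 5/(-1) = 29172 + 5*(-1) = 29172 - 5 = 29167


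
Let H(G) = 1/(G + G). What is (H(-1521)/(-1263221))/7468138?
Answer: 1/28697950425098916 ≈ 3.4846e-17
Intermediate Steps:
H(G) = 1/(2*G)
(H(-1521)/(-1263221))/7468138 = (((½)/(-1521))/(-1263221))/7468138 = (((½)*(-1/1521))*(-1/1263221))*(1/7468138) = -1/3042*(-1/1263221)*(1/7468138) = (1/3842718282)*(1/7468138) = 1/28697950425098916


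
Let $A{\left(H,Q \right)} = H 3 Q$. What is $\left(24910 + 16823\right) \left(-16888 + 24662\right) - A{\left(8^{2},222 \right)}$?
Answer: $324389718$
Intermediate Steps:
$A{\left(H,Q \right)} = 3 H Q$
$\left(24910 + 16823\right) \left(-16888 + 24662\right) - A{\left(8^{2},222 \right)} = \left(24910 + 16823\right) \left(-16888 + 24662\right) - 3 \cdot 8^{2} \cdot 222 = 41733 \cdot 7774 - 3 \cdot 64 \cdot 222 = 324432342 - 42624 = 324389718$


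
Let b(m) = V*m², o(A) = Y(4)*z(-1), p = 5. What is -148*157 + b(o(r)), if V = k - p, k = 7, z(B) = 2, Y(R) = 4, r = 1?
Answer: -23108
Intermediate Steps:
V = 2 (V = 7 - 1*5 = 7 - 5 = 2)
o(A) = 8 (o(A) = 4*2 = 8)
b(m) = 2*m²
-148*157 + b(o(r)) = -148*157 + 2*8² = -23236 + 2*64 = -23236 + 128 = -23108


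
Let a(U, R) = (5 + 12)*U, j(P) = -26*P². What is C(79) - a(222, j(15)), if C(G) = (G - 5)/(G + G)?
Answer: -298109/79 ≈ -3773.5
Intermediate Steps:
a(U, R) = 17*U
C(G) = (-5 + G)/(2*G) (C(G) = (-5 + G)/((2*G)) = (-5 + G)*(1/(2*G)) = (-5 + G)/(2*G))
C(79) - a(222, j(15)) = (½)*(-5 + 79)/79 - 17*222 = (½)*(1/79)*74 - 1*3774 = 37/79 - 3774 = -298109/79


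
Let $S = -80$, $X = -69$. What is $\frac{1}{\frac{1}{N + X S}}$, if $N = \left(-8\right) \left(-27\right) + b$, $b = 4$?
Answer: $5740$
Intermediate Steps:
$N = 220$ ($N = \left(-8\right) \left(-27\right) + 4 = 216 + 4 = 220$)
$\frac{1}{\frac{1}{N + X S}} = \frac{1}{\frac{1}{220 - -5520}} = \frac{1}{\frac{1}{220 + 5520}} = \frac{1}{\frac{1}{5740}} = 5740$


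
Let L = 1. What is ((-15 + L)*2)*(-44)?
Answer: 1232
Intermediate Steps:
((-15 + L)*2)*(-44) = ((-15 + 1)*2)*(-44) = -14*2*(-44) = -28*(-44) = 1232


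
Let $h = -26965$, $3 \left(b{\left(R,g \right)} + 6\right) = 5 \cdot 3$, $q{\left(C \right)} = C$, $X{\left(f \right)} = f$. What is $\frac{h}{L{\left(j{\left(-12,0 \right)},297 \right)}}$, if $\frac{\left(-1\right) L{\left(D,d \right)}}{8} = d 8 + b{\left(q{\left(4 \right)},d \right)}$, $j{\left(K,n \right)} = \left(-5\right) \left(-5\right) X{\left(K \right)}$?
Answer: $\frac{5393}{3800} \approx 1.4192$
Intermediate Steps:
$b{\left(R,g \right)} = -1$ ($b{\left(R,g \right)} = -6 + \frac{5 \cdot 3}{3} = -6 + \frac{1}{3} \cdot 15 = -6 + 5 = -1$)
$j{\left(K,n \right)} = 25 K$ ($j{\left(K,n \right)} = \left(-5\right) \left(-5\right) K = 25 K$)
$L{\left(D,d \right)} = 8 - 64 d$ ($L{\left(D,d \right)} = - 8 \left(d 8 - 1\right) = - 8 \left(8 d - 1\right) = - 8 \left(-1 + 8 d\right) = 8 - 64 d$)
$\frac{h}{L{\left(j{\left(-12,0 \right)},297 \right)}} = - \frac{26965}{8 - 19008} = - \frac{26965}{-19000} = \left(-26965\right) \left(- \frac{1}{19000}\right) = \frac{5393}{3800}$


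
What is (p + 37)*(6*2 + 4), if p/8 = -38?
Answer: -4272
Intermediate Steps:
p = -304 (p = 8*(-38) = -304)
(p + 37)*(6*2 + 4) = (-304 + 37)*(6*2 + 4) = -267*(12 + 4) = -267*16 = -4272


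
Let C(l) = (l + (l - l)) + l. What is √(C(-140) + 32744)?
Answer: 4*√2029 ≈ 180.18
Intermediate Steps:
C(l) = 2*l (C(l) = (l + 0) + l = l + l = 2*l)
√(C(-140) + 32744) = √(2*(-140) + 32744) = √(-280 + 32744) = √32464 = 4*√2029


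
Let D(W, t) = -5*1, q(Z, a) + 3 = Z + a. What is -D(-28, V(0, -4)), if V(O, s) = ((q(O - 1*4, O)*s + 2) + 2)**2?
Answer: 5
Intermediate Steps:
q(Z, a) = -3 + Z + a (q(Z, a) = -3 + (Z + a) = -3 + Z + a)
V(O, s) = (4 + s*(-7 + 2*O))**2 (V(O, s) = (((-3 + (O - 1*4) + O)*s + 2) + 2)**2 = (((-3 + (O - 4) + O)*s + 2) + 2)**2 = (((-3 + (-4 + O) + O)*s + 2) + 2)**2 = (((-7 + 2*O)*s + 2) + 2)**2 = ((s*(-7 + 2*O) + 2) + 2)**2 = ((2 + s*(-7 + 2*O)) + 2)**2 = (4 + s*(-7 + 2*O))**2)
D(W, t) = -5
-D(-28, V(0, -4)) = -1*(-5) = 5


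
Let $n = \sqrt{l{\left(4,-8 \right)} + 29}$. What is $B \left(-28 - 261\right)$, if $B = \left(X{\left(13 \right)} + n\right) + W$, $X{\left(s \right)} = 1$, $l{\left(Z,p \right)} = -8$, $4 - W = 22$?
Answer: $4913 - 289 \sqrt{21} \approx 3588.6$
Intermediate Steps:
$W = -18$ ($W = 4 - 22 = -18$)
$n = \sqrt{21}$ ($n = \sqrt{-8 + 29} = \sqrt{21} \approx 4.5826$)
$B = -17 + \sqrt{21}$ ($B = \left(1 + \sqrt{21}\right) - 18 = -17 + \sqrt{21} \approx -12.417$)
$B \left(-28 - 261\right) = \left(-17 + \sqrt{21}\right) \left(-28 - 261\right) = \left(-17 + \sqrt{21}\right) \left(-289\right) = 4913 - 289 \sqrt{21}$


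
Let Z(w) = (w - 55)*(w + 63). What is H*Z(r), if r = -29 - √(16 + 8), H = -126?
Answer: 356832 - 12600*√6 ≈ 3.2597e+5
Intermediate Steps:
r = -29 - 2*√6 (r = -29 - √24 = -29 - 2*√6 ≈ -33.899)
Z(w) = (-55 + w)*(63 + w)
H*Z(r) = -126*(-3465 + (-29 - 2*√6)² + 8*(-29 - 2*√6)) = -126*(-3465 + (-29 - 2*√6)² + (-232 - 16*√6)) = -126*(-3697 + (-29 - 2*√6)² - 16*√6) = 465822 - 126*(-29 - 2*√6)² + 2016*√6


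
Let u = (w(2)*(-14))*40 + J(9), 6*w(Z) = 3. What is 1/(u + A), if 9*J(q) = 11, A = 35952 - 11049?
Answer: 9/221618 ≈ 4.0610e-5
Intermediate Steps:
w(Z) = 1/2 (w(Z) = (1/6)*3 = 1/2)
A = 24903
J(q) = 11/9 (J(q) = (1/9)*11 = 11/9)
u = -2509/9 (u = ((1/2)*(-14))*40 + 11/9 = -7*40 + 11/9 = -280 + 11/9 = -2509/9 ≈ -278.78)
1/(u + A) = 1/(-2509/9 + 24903) = 1/(221618/9) = 9/221618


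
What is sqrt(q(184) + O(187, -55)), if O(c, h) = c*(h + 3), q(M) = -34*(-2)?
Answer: 2*I*sqrt(2414) ≈ 98.265*I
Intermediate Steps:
q(M) = 68
O(c, h) = c*(3 + h)
sqrt(q(184) + O(187, -55)) = sqrt(68 + 187*(3 - 55)) = sqrt(68 + 187*(-52)) = sqrt(68 - 9724) = sqrt(-9656) = 2*I*sqrt(2414)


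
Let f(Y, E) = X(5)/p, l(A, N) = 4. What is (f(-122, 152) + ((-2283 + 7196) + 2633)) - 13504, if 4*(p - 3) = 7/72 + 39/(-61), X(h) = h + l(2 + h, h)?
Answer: -299666322/50323 ≈ -5954.9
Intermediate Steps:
X(h) = 4 + h (X(h) = h + 4 = 4 + h)
p = 50323/17568 (p = 3 + (7/72 + 39/(-61))/4 = 3 + (7*(1/72) + 39*(-1/61))/4 = 3 + (7/72 - 39/61)/4 = 3 + (¼)*(-2381/4392) = 3 - 2381/17568 = 50323/17568 ≈ 2.8645)
f(Y, E) = 158112/50323 (f(Y, E) = (4 + 5)/(50323/17568) = 9*(17568/50323) = 158112/50323)
(f(-122, 152) + ((-2283 + 7196) + 2633)) - 13504 = (158112/50323 + ((-2283 + 7196) + 2633)) - 13504 = (158112/50323 + (4913 + 2633)) - 13504 = (158112/50323 + 7546) - 13504 = 379895470/50323 - 13504 = -299666322/50323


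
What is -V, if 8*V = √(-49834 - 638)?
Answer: -3*I*√1402/4 ≈ -28.082*I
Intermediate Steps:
V = 3*I*√1402/4 (V = √(-49834 - 638)/8 = √(-50472)/8 = (6*I*√1402)/8 = 3*I*√1402/4 ≈ 28.082*I)
-V = -3*I*√1402/4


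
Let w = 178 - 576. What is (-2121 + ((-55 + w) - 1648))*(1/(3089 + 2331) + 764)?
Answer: -8741399791/2710 ≈ -3.2256e+6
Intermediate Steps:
w = -398
(-2121 + ((-55 + w) - 1648))*(1/(3089 + 2331) + 764) = (-2121 + ((-55 - 398) - 1648))*(1/(3089 + 2331) + 764) = (-2121 + (-453 - 1648))*(1/5420 + 764) = (-2121 - 2101)*(1/5420 + 764) = -4222*4140881/5420 = -8741399791/2710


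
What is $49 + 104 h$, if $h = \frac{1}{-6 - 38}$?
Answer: $\frac{513}{11} \approx 46.636$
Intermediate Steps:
$h = - \frac{1}{44}$ ($h = \frac{1}{-44} = - \frac{1}{44} \approx -0.022727$)
$49 + 104 h = 49 + 104 \left(- \frac{1}{44}\right) = 49 - \frac{26}{11} = \frac{513}{11}$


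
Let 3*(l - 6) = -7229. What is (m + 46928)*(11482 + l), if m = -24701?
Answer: 201784115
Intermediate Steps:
l = -7211/3 (l = 6 + (⅓)*(-7229) = 6 - 7229/3 = -7211/3 ≈ -2403.7)
(m + 46928)*(11482 + l) = (-24701 + 46928)*(11482 - 7211/3) = 22227*(27235/3) = 201784115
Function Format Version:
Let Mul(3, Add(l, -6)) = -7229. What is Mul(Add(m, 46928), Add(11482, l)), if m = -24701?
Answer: 201784115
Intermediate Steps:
l = Rational(-7211, 3) (l = Add(6, Mul(Rational(1, 3), -7229)) = Add(6, Rational(-7229, 3)) = Rational(-7211, 3) ≈ -2403.7)
Mul(Add(m, 46928), Add(11482, l)) = Mul(Add(-24701, 46928), Add(11482, Rational(-7211, 3))) = Mul(22227, Rational(27235, 3)) = 201784115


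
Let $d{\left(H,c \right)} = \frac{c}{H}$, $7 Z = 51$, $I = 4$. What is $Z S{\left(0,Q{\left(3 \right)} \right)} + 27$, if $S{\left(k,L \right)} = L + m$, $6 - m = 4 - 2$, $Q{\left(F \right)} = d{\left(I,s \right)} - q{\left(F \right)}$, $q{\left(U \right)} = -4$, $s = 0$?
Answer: $\frac{597}{7} \approx 85.286$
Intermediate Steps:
$Z = \frac{51}{7}$ ($Z = \frac{1}{7} \cdot 51 = \frac{51}{7} \approx 7.2857$)
$Q{\left(F \right)} = 4$ ($Q{\left(F \right)} = \frac{0}{4} - -4 = 0 \cdot \frac{1}{4} + 4 = 0 + 4 = 4$)
$m = 4$ ($m = 6 - \left(4 - 2\right) = 6 - 2 = 4$)
$S{\left(k,L \right)} = 4 + L$ ($S{\left(k,L \right)} = L + 4 = 4 + L$)
$Z S{\left(0,Q{\left(3 \right)} \right)} + 27 = \frac{51 \left(4 + 4\right)}{7} + 27 = \frac{51}{7} \cdot 8 + 27 = \frac{408}{7} + 27 = \frac{597}{7}$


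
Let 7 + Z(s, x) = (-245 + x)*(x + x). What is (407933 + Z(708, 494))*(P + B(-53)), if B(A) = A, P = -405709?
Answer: -265343190756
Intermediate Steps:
Z(s, x) = -7 + 2*x*(-245 + x) (Z(s, x) = -7 + (-245 + x)*(x + x) = -7 + (-245 + x)*(2*x) = -7 + 2*x*(-245 + x))
(407933 + Z(708, 494))*(P + B(-53)) = (407933 + (-7 - 490*494 + 2*494**2))*(-405709 - 53) = (407933 + (-7 - 242060 + 2*244036))*(-405762) = (407933 + (-7 - 242060 + 488072))*(-405762) = (407933 + 246005)*(-405762) = 653938*(-405762) = -265343190756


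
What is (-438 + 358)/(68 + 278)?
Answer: -40/173 ≈ -0.23121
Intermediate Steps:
(-438 + 358)/(68 + 278) = -80/346 = -80*1/346 = -40/173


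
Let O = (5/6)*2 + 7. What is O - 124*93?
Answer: -34570/3 ≈ -11523.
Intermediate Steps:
O = 26/3 (O = (5*(⅙))*2 + 7 = (⅚)*2 + 7 = 5/3 + 7 = 26/3 ≈ 8.6667)
O - 124*93 = 26/3 - 124*93 = 26/3 - 11532 = -34570/3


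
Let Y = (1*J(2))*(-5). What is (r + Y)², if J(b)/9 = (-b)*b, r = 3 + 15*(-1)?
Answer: 28224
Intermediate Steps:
r = -12 (r = 3 - 15 = -12)
J(b) = -9*b² (J(b) = 9*((-b)*b) = 9*(-b²) = -9*b²)
Y = 180 (Y = (1*(-9*2²))*(-5) = (1*(-9*4))*(-5) = (1*(-36))*(-5) = -36*(-5) = 180)
(r + Y)² = (-12 + 180)² = 168² = 28224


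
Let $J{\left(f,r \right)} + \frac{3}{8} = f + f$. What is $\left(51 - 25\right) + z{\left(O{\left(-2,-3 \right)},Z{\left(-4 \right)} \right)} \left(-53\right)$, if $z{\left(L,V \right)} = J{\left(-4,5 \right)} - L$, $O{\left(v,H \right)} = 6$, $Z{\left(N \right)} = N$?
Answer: $\frac{6303}{8} \approx 787.88$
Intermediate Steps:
$J{\left(f,r \right)} = - \frac{3}{8} + 2 f$ ($J{\left(f,r \right)} = - \frac{3}{8} + \left(f + f\right) = - \frac{3}{8} + 2 f$)
$z{\left(L,V \right)} = - \frac{67}{8} - L$ ($z{\left(L,V \right)} = \left(- \frac{3}{8} + 2 \left(-4\right)\right) - L = \left(- \frac{3}{8} - 8\right) - L = - \frac{67}{8} - L$)
$\left(51 - 25\right) + z{\left(O{\left(-2,-3 \right)},Z{\left(-4 \right)} \right)} \left(-53\right) = \left(51 - 25\right) + \left(- \frac{67}{8} - 6\right) \left(-53\right) = 26 - - \frac{6095}{8} = 26 + \frac{6095}{8} = \frac{6303}{8}$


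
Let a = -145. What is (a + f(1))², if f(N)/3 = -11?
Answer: 31684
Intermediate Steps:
f(N) = -33 (f(N) = 3*(-11) = -33)
(a + f(1))² = (-145 - 33)² = (-178)² = 31684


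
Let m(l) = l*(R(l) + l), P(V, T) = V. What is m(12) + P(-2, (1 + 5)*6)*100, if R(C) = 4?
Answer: -8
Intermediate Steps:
m(l) = l*(4 + l)
m(12) + P(-2, (1 + 5)*6)*100 = 12*(4 + 12) - 2*100 = 12*16 - 200 = 192 - 200 = -8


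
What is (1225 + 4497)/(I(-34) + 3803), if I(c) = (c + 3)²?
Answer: 2861/2382 ≈ 1.2011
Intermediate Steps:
I(c) = (3 + c)²
(1225 + 4497)/(I(-34) + 3803) = (1225 + 4497)/((3 - 34)² + 3803) = 5722/((-31)² + 3803) = 5722/(961 + 3803) = 5722/4764 = 5722*(1/4764) = 2861/2382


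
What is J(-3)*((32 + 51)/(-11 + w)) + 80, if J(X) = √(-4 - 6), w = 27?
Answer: 80 + 83*I*√10/16 ≈ 80.0 + 16.404*I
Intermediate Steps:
J(X) = I*√10 (J(X) = √(-10) = I*√10)
J(-3)*((32 + 51)/(-11 + w)) + 80 = (I*√10)*((32 + 51)/(-11 + 27)) + 80 = (I*√10)*(83/16) + 80 = 83*I*√10/16 + 80 = 80 + 83*I*√10/16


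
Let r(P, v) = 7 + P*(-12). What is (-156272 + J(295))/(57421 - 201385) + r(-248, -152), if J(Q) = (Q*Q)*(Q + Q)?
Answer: 63042689/23994 ≈ 2627.4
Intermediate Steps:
r(P, v) = 7 - 12*P
J(Q) = 2*Q**3 (J(Q) = Q**2*(2*Q) = 2*Q**3)
(-156272 + J(295))/(57421 - 201385) + r(-248, -152) = (-156272 + 2*295**3)/(57421 - 201385) + (7 - 12*(-248)) = (-156272 + 2*25672375)/(-143964) + (7 + 2976) = (-156272 + 51344750)*(-1/143964) + 2983 = 51188478*(-1/143964) + 2983 = -8531413/23994 + 2983 = 63042689/23994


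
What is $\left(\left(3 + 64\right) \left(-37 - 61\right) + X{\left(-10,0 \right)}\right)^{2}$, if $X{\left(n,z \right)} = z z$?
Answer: $43112356$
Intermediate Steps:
$X{\left(n,z \right)} = z^{2}$
$\left(\left(3 + 64\right) \left(-37 - 61\right) + X{\left(-10,0 \right)}\right)^{2} = \left(\left(3 + 64\right) \left(-37 - 61\right) + 0^{2}\right)^{2} = \left(67 \left(-98\right) + 0\right)^{2} = \left(-6566 + 0\right)^{2} = \left(-6566\right)^{2} = 43112356$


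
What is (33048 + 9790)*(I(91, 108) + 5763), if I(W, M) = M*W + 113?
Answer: 672727952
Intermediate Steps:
I(W, M) = 113 + M*W
(33048 + 9790)*(I(91, 108) + 5763) = (33048 + 9790)*((113 + 108*91) + 5763) = 42838*((113 + 9828) + 5763) = 42838*(9941 + 5763) = 42838*15704 = 672727952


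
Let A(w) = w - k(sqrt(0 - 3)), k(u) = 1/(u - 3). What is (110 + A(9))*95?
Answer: 45315/4 + 95*I*sqrt(3)/12 ≈ 11329.0 + 13.712*I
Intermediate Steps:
k(u) = 1/(-3 + u)
A(w) = w - 1/(-3 + I*sqrt(3)) (A(w) = w - 1/(-3 + sqrt(0 - 3)) = w - 1/(-3 + sqrt(-3)) = w - 1/(-3 + I*sqrt(3)))
(110 + A(9))*95 = (110 + (1/4 + 9 + I*sqrt(3)/12))*95 = (110 + (37/4 + I*sqrt(3)/12))*95 = (477/4 + I*sqrt(3)/12)*95 = 45315/4 + 95*I*sqrt(3)/12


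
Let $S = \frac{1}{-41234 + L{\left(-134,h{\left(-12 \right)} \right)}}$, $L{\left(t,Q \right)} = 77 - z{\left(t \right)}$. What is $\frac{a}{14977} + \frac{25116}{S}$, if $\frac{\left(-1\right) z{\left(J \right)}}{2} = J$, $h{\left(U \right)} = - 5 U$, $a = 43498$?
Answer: $- \frac{15582524559602}{14977} \approx -1.0404 \cdot 10^{9}$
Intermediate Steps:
$z{\left(J \right)} = - 2 J$
$L{\left(t,Q \right)} = 77 + 2 t$ ($L{\left(t,Q \right)} = 77 - - 2 t = 77 + 2 t$)
$S = - \frac{1}{41425}$ ($S = \frac{1}{-41234 + \left(77 + 2 \left(-134\right)\right)} = \frac{1}{-41234 + \left(77 - 268\right)} = \frac{1}{-41234 - 191} = \frac{1}{-41425} = - \frac{1}{41425} \approx -2.414 \cdot 10^{-5}$)
$\frac{a}{14977} + \frac{25116}{S} = \frac{43498}{14977} + \frac{25116}{- \frac{1}{41425}} = 43498 \cdot \frac{1}{14977} + 25116 \left(-41425\right) = \frac{43498}{14977} - 1040430300 = - \frac{15582524559602}{14977}$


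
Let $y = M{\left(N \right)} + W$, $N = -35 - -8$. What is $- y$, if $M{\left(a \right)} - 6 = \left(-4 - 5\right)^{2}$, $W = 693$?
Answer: $-780$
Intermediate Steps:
$N = -27$ ($N = -35 + 8 = -27$)
$M{\left(a \right)} = 87$ ($M{\left(a \right)} = 6 + \left(-4 - 5\right)^{2} = 6 + \left(-9\right)^{2} = 6 + 81 = 87$)
$y = 780$ ($y = 87 + 693 = 780$)
$- y = \left(-1\right) 780 = -780$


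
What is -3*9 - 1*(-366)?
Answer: 339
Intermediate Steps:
-3*9 - 1*(-366) = -27 + 366 = 339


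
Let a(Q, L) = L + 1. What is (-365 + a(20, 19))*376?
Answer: -129720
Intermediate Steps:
a(Q, L) = 1 + L
(-365 + a(20, 19))*376 = (-365 + (1 + 19))*376 = (-365 + 20)*376 = -345*376 = -129720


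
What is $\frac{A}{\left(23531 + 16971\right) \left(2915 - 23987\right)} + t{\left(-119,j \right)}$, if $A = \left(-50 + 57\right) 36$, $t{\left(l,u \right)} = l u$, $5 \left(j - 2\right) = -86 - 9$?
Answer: $\frac{20554116965}{10160216} \approx 2023.0$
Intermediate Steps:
$j = -17$ ($j = 2 + \frac{-86 - 9}{5} = 2 + \frac{1}{5} \left(-95\right) = 2 - 19 = -17$)
$A = 252$ ($A = 7 \cdot 36 = 252$)
$\frac{A}{\left(23531 + 16971\right) \left(2915 - 23987\right)} + t{\left(-119,j \right)} = \frac{252}{\left(23531 + 16971\right) \left(2915 - 23987\right)} - -2023 = \frac{252}{40502 \left(-21072\right)} + 2023 = \frac{252}{-853458144} + 2023 = 252 \left(- \frac{1}{853458144}\right) + 2023 = - \frac{3}{10160216} + 2023 = \frac{20554116965}{10160216}$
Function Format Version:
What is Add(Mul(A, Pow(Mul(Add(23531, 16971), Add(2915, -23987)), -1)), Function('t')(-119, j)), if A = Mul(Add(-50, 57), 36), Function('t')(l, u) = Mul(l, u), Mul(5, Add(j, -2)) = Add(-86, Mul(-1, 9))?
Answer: Rational(20554116965, 10160216) ≈ 2023.0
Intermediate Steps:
j = -17 (j = Add(2, Mul(Rational(1, 5), Add(-86, Mul(-1, 9)))) = Add(2, Mul(Rational(1, 5), Add(-86, -9))) = Add(2, Mul(Rational(1, 5), -95)) = Add(2, -19) = -17)
A = 252 (A = Mul(7, 36) = 252)
Add(Mul(A, Pow(Mul(Add(23531, 16971), Add(2915, -23987)), -1)), Function('t')(-119, j)) = Add(Mul(252, Pow(Mul(Add(23531, 16971), Add(2915, -23987)), -1)), Mul(-119, -17)) = Add(Mul(252, Pow(Mul(40502, -21072), -1)), 2023) = Add(Mul(252, Pow(-853458144, -1)), 2023) = Add(Mul(252, Rational(-1, 853458144)), 2023) = Add(Rational(-3, 10160216), 2023) = Rational(20554116965, 10160216)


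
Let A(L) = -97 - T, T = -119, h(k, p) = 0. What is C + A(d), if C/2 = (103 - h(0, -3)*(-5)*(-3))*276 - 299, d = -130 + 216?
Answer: 56280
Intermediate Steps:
d = 86
A(L) = 22 (A(L) = -97 - 1*(-119) = -97 + 119 = 22)
C = 56258 (C = 2*((103 - 0*(-5)*(-3))*276 - 299) = 2*((103 - 0*(-3))*276 - 299) = 2*((103 - 1*0)*276 - 299) = 2*((103 + 0)*276 - 299) = 2*(103*276 - 299) = 2*(28428 - 299) = 2*28129 = 56258)
C + A(d) = 56258 + 22 = 56280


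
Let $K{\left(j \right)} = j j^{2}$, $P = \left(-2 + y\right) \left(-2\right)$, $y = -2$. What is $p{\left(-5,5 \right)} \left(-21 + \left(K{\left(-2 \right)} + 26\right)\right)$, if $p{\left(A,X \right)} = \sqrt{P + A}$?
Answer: $- 3 \sqrt{3} \approx -5.1962$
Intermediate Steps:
$P = 8$ ($P = \left(-2 - 2\right) \left(-2\right) = \left(-4\right) \left(-2\right) = 8$)
$p{\left(A,X \right)} = \sqrt{8 + A}$
$K{\left(j \right)} = j^{3}$
$p{\left(-5,5 \right)} \left(-21 + \left(K{\left(-2 \right)} + 26\right)\right) = \sqrt{8 - 5} \left(-21 + \left(\left(-2\right)^{3} + 26\right)\right) = \sqrt{3} \left(-21 + \left(-8 + 26\right)\right) = \sqrt{3} \left(-21 + 18\right) = \sqrt{3} \left(-3\right) = - 3 \sqrt{3}$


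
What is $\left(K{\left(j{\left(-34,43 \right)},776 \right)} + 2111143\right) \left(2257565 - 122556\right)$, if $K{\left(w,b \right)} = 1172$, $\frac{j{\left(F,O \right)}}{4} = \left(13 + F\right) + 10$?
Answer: $4509811535835$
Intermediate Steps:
$j{\left(F,O \right)} = 92 + 4 F$ ($j{\left(F,O \right)} = 4 \left(\left(13 + F\right) + 10\right) = 4 \left(23 + F\right) = 92 + 4 F$)
$\left(K{\left(j{\left(-34,43 \right)},776 \right)} + 2111143\right) \left(2257565 - 122556\right) = \left(1172 + 2111143\right) \left(2257565 - 122556\right) = 2112315 \cdot 2135009 = 4509811535835$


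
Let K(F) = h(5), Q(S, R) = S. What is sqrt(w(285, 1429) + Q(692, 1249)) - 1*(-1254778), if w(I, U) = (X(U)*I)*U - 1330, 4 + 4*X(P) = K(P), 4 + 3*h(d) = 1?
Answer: 1254778 + I*sqrt(2038877)/2 ≈ 1.2548e+6 + 713.95*I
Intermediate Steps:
h(d) = -1 (h(d) = -4/3 + (1/3)*1 = -4/3 + 1/3 = -1)
K(F) = -1
X(P) = -5/4 (X(P) = -1 + (1/4)*(-1) = -1 - 1/4 = -5/4)
w(I, U) = -1330 - 5*I*U/4 (w(I, U) = (-5*I/4)*U - 1330 = -5*I*U/4 - 1330 = -1330 - 5*I*U/4)
sqrt(w(285, 1429) + Q(692, 1249)) - 1*(-1254778) = sqrt((-1330 - 5/4*285*1429) + 692) - 1*(-1254778) = sqrt((-1330 - 2036325/4) + 692) + 1254778 = sqrt(-2041645/4 + 692) + 1254778 = sqrt(-2038877/4) + 1254778 = I*sqrt(2038877)/2 + 1254778 = 1254778 + I*sqrt(2038877)/2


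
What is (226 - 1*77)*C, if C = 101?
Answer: 15049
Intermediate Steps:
(226 - 1*77)*C = (226 - 1*77)*101 = (226 - 77)*101 = 149*101 = 15049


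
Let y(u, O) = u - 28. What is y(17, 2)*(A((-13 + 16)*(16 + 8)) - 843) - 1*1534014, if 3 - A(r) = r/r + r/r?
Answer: -1524752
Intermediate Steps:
A(r) = 1 (A(r) = 3 - (r/r + r/r) = 3 - (1 + 1) = 3 - 1*2 = 3 - 2 = 1)
y(u, O) = -28 + u
y(17, 2)*(A((-13 + 16)*(16 + 8)) - 843) - 1*1534014 = (-28 + 17)*(1 - 843) - 1*1534014 = -11*(-842) - 1534014 = 9262 - 1534014 = -1524752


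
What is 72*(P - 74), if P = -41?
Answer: -8280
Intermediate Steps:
72*(P - 74) = 72*(-41 - 74) = 72*(-115) = -8280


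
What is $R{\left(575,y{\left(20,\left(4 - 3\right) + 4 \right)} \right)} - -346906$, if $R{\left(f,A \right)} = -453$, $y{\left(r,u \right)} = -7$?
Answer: $346453$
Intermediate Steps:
$R{\left(575,y{\left(20,\left(4 - 3\right) + 4 \right)} \right)} - -346906 = -453 - -346906 = -453 + 346906 = 346453$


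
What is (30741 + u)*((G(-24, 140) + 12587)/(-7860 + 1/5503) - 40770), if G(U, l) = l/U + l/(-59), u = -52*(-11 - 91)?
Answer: -7500787200340097985/5103922322 ≈ -1.4696e+9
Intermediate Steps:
u = 5304 (u = -52*(-102) = 5304)
G(U, l) = -l/59 + l/U (G(U, l) = l/U + l*(-1/59) = l/U - l/59 = -l/59 + l/U)
(30741 + u)*((G(-24, 140) + 12587)/(-7860 + 1/5503) - 40770) = (30741 + 5304)*(((-1/59*140 + 140/(-24)) + 12587)/(-7860 + 1/5503) - 40770) = 36045*(((-140/59 + 140*(-1/24)) + 12587)/(-7860 + 1/5503) - 40770) = 36045*(((-140/59 - 35/6) + 12587)/(-43253579/5503) - 40770) = 36045*((-2905/354 + 12587)*(-5503/43253579) - 40770) = 36045*((4452893/354)*(-5503/43253579) - 40770) = 36045*(-24504270179/15311766966 - 40770) = 36045*(-624285243473999/15311766966) = -7500787200340097985/5103922322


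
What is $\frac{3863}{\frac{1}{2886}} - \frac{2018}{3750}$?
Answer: $\frac{20903657741}{1875} \approx 1.1149 \cdot 10^{7}$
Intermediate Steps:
$\frac{3863}{\frac{1}{2886}} - \frac{2018}{3750} = 3863 \frac{1}{\frac{1}{2886}} - \frac{1009}{1875} = 3863 \cdot 2886 - \frac{1009}{1875} = 11148618 - \frac{1009}{1875} = \frac{20903657741}{1875}$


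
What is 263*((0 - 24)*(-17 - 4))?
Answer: 132552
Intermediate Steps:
263*((0 - 24)*(-17 - 4)) = 263*(-24*(-21)) = 263*504 = 132552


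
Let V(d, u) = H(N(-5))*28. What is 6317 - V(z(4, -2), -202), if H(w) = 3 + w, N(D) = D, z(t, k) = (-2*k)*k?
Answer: 6373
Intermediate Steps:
z(t, k) = -2*k**2
V(d, u) = -56 (V(d, u) = (3 - 5)*28 = -2*28 = -56)
6317 - V(z(4, -2), -202) = 6317 - 1*(-56) = 6317 + 56 = 6373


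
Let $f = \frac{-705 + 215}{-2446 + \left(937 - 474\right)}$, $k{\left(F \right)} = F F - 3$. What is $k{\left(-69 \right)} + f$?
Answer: $\frac{9435604}{1983} \approx 4758.3$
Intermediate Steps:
$k{\left(F \right)} = -3 + F^{2}$ ($k{\left(F \right)} = F^{2} - 3 = -3 + F^{2}$)
$f = \frac{490}{1983}$ ($f = - \frac{490}{-2446 + 463} = - \frac{490}{-1983} = \left(-490\right) \left(- \frac{1}{1983}\right) = \frac{490}{1983} \approx 0.2471$)
$k{\left(-69 \right)} + f = \left(-3 + \left(-69\right)^{2}\right) + \frac{490}{1983} = \left(-3 + 4761\right) + \frac{490}{1983} = 4758 + \frac{490}{1983} = \frac{9435604}{1983}$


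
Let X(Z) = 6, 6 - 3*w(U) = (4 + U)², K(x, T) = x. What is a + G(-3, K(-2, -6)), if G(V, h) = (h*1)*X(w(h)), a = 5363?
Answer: 5351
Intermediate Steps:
w(U) = 2 - (4 + U)²/3
G(V, h) = 6*h (G(V, h) = (h*1)*6 = h*6 = 6*h)
a + G(-3, K(-2, -6)) = 5363 + 6*(-2) = 5363 - 12 = 5351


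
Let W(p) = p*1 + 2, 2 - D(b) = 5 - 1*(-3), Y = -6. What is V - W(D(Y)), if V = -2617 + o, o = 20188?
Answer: 17575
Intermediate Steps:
D(b) = -6 (D(b) = 2 - (5 - 1*(-3)) = 2 - (5 + 3) = 2 - 1*8 = 2 - 8 = -6)
W(p) = 2 + p (W(p) = p + 2 = 2 + p)
V = 17571 (V = -2617 + 20188 = 17571)
V - W(D(Y)) = 17571 - (2 - 6) = 17571 - 1*(-4) = 17571 + 4 = 17575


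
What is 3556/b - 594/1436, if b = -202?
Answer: -1306601/72518 ≈ -18.018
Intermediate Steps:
3556/b - 594/1436 = 3556/(-202) - 594/1436 = 3556*(-1/202) - 594*1/1436 = -1778/101 - 297/718 = -1306601/72518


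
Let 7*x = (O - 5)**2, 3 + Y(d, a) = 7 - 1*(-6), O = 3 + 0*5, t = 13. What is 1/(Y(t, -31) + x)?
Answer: 7/74 ≈ 0.094595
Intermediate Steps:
O = 3 (O = 3 + 0 = 3)
Y(d, a) = 10 (Y(d, a) = -3 + (7 - 1*(-6)) = -3 + (7 + 6) = -3 + 13 = 10)
x = 4/7 (x = (3 - 5)**2/7 = (1/7)*(-2)**2 = (1/7)*4 = 4/7 ≈ 0.57143)
1/(Y(t, -31) + x) = 1/(10 + 4/7) = 1/(74/7) = 7/74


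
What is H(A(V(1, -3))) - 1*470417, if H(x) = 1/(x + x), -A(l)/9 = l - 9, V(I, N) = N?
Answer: -101610071/216 ≈ -4.7042e+5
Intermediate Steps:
A(l) = 81 - 9*l (A(l) = -9*(l - 9) = -9*(-9 + l) = 81 - 9*l)
H(x) = 1/(2*x)
H(A(V(1, -3))) - 1*470417 = 1/(2*(81 - 9*(-3))) - 1*470417 = 1/(2*(81 + 27)) - 470417 = (½)/108 - 470417 = (½)*(1/108) - 470417 = 1/216 - 470417 = -101610071/216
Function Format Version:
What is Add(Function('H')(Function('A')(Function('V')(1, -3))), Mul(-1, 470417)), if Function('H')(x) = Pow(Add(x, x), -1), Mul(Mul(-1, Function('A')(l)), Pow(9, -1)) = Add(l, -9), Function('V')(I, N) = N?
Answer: Rational(-101610071, 216) ≈ -4.7042e+5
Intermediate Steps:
Function('A')(l) = Add(81, Mul(-9, l)) (Function('A')(l) = Mul(-9, Add(l, -9)) = Mul(-9, Add(-9, l)) = Add(81, Mul(-9, l)))
Function('H')(x) = Mul(Rational(1, 2), Pow(x, -1)) (Function('H')(x) = Pow(Mul(2, x), -1) = Mul(Rational(1, 2), Pow(x, -1)))
Add(Function('H')(Function('A')(Function('V')(1, -3))), Mul(-1, 470417)) = Add(Mul(Rational(1, 2), Pow(Add(81, Mul(-9, -3)), -1)), Mul(-1, 470417)) = Add(Mul(Rational(1, 2), Pow(Add(81, 27), -1)), -470417) = Add(Mul(Rational(1, 2), Pow(108, -1)), -470417) = Add(Mul(Rational(1, 2), Rational(1, 108)), -470417) = Add(Rational(1, 216), -470417) = Rational(-101610071, 216)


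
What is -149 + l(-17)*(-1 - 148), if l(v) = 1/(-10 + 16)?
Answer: -1043/6 ≈ -173.83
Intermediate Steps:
l(v) = ⅙ (l(v) = 1/6 = ⅙)
-149 + l(-17)*(-1 - 148) = -149 + (-1 - 148)/6 = -149 + (⅙)*(-149) = -149 - 149/6 = -1043/6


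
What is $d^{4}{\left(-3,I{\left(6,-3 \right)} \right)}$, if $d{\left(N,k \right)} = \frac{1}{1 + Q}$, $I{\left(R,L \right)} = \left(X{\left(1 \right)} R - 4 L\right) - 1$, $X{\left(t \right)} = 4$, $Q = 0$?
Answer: $1$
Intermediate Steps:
$I{\left(R,L \right)} = -1 - 4 L + 4 R$ ($I{\left(R,L \right)} = \left(4 R - 4 L\right) - 1 = \left(- 4 L + 4 R\right) - 1 = -1 - 4 L + 4 R$)
$d{\left(N,k \right)} = 1$ ($d{\left(N,k \right)} = \frac{1}{1 + 0} = 1^{-1} = 1$)
$d^{4}{\left(-3,I{\left(6,-3 \right)} \right)} = 1^{4} = 1$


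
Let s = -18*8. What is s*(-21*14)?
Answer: 42336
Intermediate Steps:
s = -144
s*(-21*14) = -(-3024)*14 = -144*(-294) = 42336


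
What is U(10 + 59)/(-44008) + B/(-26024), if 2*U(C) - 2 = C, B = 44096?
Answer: -485375155/286316048 ≈ -1.6952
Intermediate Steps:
U(C) = 1 + C/2
U(10 + 59)/(-44008) + B/(-26024) = (1 + (10 + 59)/2)/(-44008) + 44096/(-26024) = (1 + (½)*69)*(-1/44008) + 44096*(-1/26024) = (1 + 69/2)*(-1/44008) - 5512/3253 = (71/2)*(-1/44008) - 5512/3253 = -71/88016 - 5512/3253 = -485375155/286316048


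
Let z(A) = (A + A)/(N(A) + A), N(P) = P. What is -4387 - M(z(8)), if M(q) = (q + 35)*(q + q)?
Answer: -4459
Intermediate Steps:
z(A) = 1 (z(A) = (A + A)/(A + A) = (2*A)/((2*A)) = (2*A)*(1/(2*A)) = 1)
M(q) = 2*q*(35 + q) (M(q) = (35 + q)*(2*q) = 2*q*(35 + q))
-4387 - M(z(8)) = -4387 - 2*(35 + 1) = -4387 - 2*36 = -4387 - 1*72 = -4387 - 72 = -4459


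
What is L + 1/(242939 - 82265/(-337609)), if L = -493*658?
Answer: -26606301216442095/82018475116 ≈ -3.2439e+5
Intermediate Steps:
L = -324394
L + 1/(242939 - 82265/(-337609)) = -324394 + 1/(242939 - 82265/(-337609)) = -324394 + 1/(242939 - 82265*(-1/337609)) = -324394 + 1/(242939 + 82265/337609) = -324394 + 1/(82018475116/337609) = -324394 + 337609/82018475116 = -26606301216442095/82018475116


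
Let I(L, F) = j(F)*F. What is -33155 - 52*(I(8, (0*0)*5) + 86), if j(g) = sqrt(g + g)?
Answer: -37627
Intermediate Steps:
j(g) = sqrt(2)*sqrt(g) (j(g) = sqrt(2*g) = sqrt(2)*sqrt(g))
I(L, F) = sqrt(2)*F**(3/2) (I(L, F) = (sqrt(2)*sqrt(F))*F = sqrt(2)*F**(3/2))
-33155 - 52*(I(8, (0*0)*5) + 86) = -33155 - 52*(sqrt(2)*((0*0)*5)**(3/2) + 86) = -33155 - 52*(sqrt(2)*(0*5)**(3/2) + 86) = -33155 - 52*(sqrt(2)*0**(3/2) + 86) = -33155 - 52*(sqrt(2)*0 + 86) = -33155 - 52*(0 + 86) = -33155 - 52*86 = -33155 - 1*4472 = -33155 - 4472 = -37627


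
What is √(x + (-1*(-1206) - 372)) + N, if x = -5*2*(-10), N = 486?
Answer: 486 + √934 ≈ 516.56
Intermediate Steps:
x = 100 (x = -10*(-10) = 100)
√(x + (-1*(-1206) - 372)) + N = √(100 + (-1*(-1206) - 372)) + 486 = √(100 + (1206 - 372)) + 486 = √(100 + 834) + 486 = √934 + 486 = 486 + √934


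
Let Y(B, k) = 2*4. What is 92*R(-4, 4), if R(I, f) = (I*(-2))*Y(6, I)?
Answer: 5888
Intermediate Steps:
Y(B, k) = 8
R(I, f) = -16*I (R(I, f) = (I*(-2))*8 = -2*I*8 = -16*I)
92*R(-4, 4) = 92*(-16*(-4)) = 92*64 = 5888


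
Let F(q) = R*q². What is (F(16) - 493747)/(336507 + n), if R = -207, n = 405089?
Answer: -546739/741596 ≈ -0.73725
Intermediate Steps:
F(q) = -207*q²
(F(16) - 493747)/(336507 + n) = (-207*16² - 493747)/(336507 + 405089) = (-207*256 - 493747)/741596 = (-52992 - 493747)*(1/741596) = -546739*1/741596 = -546739/741596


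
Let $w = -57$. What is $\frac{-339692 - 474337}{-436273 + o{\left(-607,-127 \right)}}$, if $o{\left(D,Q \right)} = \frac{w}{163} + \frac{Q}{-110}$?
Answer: $\frac{14595539970}{7822360459} \approx 1.8659$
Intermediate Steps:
$o{\left(D,Q \right)} = - \frac{57}{163} - \frac{Q}{110}$ ($o{\left(D,Q \right)} = - \frac{57}{163} + \frac{Q}{-110} = \left(-57\right) \frac{1}{163} + Q \left(- \frac{1}{110}\right) = - \frac{57}{163} - \frac{Q}{110}$)
$\frac{-339692 - 474337}{-436273 + o{\left(-607,-127 \right)}} = \frac{-339692 - 474337}{-436273 - - \frac{14431}{17930}} = - \frac{814029}{-436273 + \left(- \frac{57}{163} + \frac{127}{110}\right)} = - \frac{814029}{-436273 + \frac{14431}{17930}} = - \frac{814029}{- \frac{7822360459}{17930}} = \left(-814029\right) \left(- \frac{17930}{7822360459}\right) = \frac{14595539970}{7822360459}$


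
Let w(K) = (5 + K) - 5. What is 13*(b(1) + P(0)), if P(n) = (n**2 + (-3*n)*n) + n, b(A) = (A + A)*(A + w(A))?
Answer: 52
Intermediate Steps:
w(K) = K
b(A) = 4*A**2 (b(A) = (A + A)*(A + A) = (2*A)*(2*A) = 4*A**2)
P(n) = n - 2*n**2 (P(n) = (n**2 - 3*n**2) + n = -2*n**2 + n = n - 2*n**2)
13*(b(1) + P(0)) = 13*(4*1**2 + 0*(1 - 2*0)) = 13*(4*1 + 0*(1 + 0)) = 13*(4 + 0*1) = 13*(4 + 0) = 13*4 = 52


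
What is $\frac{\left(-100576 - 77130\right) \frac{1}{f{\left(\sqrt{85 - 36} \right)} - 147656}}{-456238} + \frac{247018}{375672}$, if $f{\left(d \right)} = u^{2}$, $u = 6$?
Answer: $\frac{23631476374312}{35939565605955} \approx 0.65753$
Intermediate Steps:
$f{\left(d \right)} = 36$ ($f{\left(d \right)} = 6^{2} = 36$)
$\frac{\left(-100576 - 77130\right) \frac{1}{f{\left(\sqrt{85 - 36} \right)} - 147656}}{-456238} + \frac{247018}{375672} = \frac{\left(-100576 - 77130\right) \frac{1}{36 - 147656}}{-456238} + \frac{247018}{375672} = - \frac{177706}{-147620} \left(- \frac{1}{456238}\right) + 247018 \cdot \frac{1}{375672} = \left(-177706\right) \left(- \frac{1}{147620}\right) \left(- \frac{1}{456238}\right) + \frac{123509}{187836} = \frac{88853}{73810} \left(- \frac{1}{456238}\right) + \frac{123509}{187836} = - \frac{88853}{33674926780} + \frac{123509}{187836} = \frac{23631476374312}{35939565605955}$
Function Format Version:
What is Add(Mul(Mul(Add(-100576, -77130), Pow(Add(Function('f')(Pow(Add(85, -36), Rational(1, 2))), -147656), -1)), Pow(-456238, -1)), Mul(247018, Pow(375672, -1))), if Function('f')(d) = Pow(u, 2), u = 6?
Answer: Rational(23631476374312, 35939565605955) ≈ 0.65753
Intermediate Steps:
Function('f')(d) = 36 (Function('f')(d) = Pow(6, 2) = 36)
Add(Mul(Mul(Add(-100576, -77130), Pow(Add(Function('f')(Pow(Add(85, -36), Rational(1, 2))), -147656), -1)), Pow(-456238, -1)), Mul(247018, Pow(375672, -1))) = Add(Mul(Mul(Add(-100576, -77130), Pow(Add(36, -147656), -1)), Pow(-456238, -1)), Mul(247018, Pow(375672, -1))) = Add(Mul(Mul(-177706, Pow(-147620, -1)), Rational(-1, 456238)), Mul(247018, Rational(1, 375672))) = Add(Mul(Mul(-177706, Rational(-1, 147620)), Rational(-1, 456238)), Rational(123509, 187836)) = Add(Mul(Rational(88853, 73810), Rational(-1, 456238)), Rational(123509, 187836)) = Add(Rational(-88853, 33674926780), Rational(123509, 187836)) = Rational(23631476374312, 35939565605955)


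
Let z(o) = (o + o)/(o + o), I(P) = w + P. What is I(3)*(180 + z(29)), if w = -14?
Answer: -1991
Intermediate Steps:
I(P) = -14 + P
z(o) = 1 (z(o) = (2*o)/((2*o)) = (2*o)*(1/(2*o)) = 1)
I(3)*(180 + z(29)) = (-14 + 3)*(180 + 1) = -11*181 = -1991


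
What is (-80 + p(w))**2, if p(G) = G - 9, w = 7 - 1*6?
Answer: 7744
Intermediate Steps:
w = 1 (w = 7 - 6 = 1)
p(G) = -9 + G
(-80 + p(w))**2 = (-80 + (-9 + 1))**2 = (-80 - 8)**2 = (-88)**2 = 7744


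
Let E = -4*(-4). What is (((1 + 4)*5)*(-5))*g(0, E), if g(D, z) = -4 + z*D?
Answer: 500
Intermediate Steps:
E = 16
g(D, z) = -4 + D*z
(((1 + 4)*5)*(-5))*g(0, E) = (((1 + 4)*5)*(-5))*(-4 + 0*16) = ((5*5)*(-5))*(-4 + 0) = (25*(-5))*(-4) = -125*(-4) = 500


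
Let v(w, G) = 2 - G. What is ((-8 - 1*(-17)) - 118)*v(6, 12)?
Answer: 1090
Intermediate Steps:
((-8 - 1*(-17)) - 118)*v(6, 12) = ((-8 - 1*(-17)) - 118)*(2 - 1*12) = ((-8 + 17) - 118)*(2 - 12) = (9 - 118)*(-10) = -109*(-10) = 1090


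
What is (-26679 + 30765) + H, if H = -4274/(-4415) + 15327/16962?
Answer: 102043128691/24962410 ≈ 4087.9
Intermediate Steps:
H = 46721431/24962410 (H = -4274*(-1/4415) + 15327*(1/16962) = 4274/4415 + 5109/5654 = 46721431/24962410 ≈ 1.8717)
(-26679 + 30765) + H = (-26679 + 30765) + 46721431/24962410 = 4086 + 46721431/24962410 = 102043128691/24962410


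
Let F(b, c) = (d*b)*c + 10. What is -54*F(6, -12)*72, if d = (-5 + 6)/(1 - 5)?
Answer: -108864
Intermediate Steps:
d = -1/4 (d = 1/(-4) = 1*(-1/4) = -1/4 ≈ -0.25000)
F(b, c) = 10 - b*c/4 (F(b, c) = (-b/4)*c + 10 = -b*c/4 + 10 = 10 - b*c/4)
-54*F(6, -12)*72 = -54*(10 - 1/4*6*(-12))*72 = -54*(10 + 18)*72 = -54*28*72 = -1512*72 = -108864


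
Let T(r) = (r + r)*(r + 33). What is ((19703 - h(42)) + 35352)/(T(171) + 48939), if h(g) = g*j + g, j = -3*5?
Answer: 55643/118707 ≈ 0.46874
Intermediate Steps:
j = -15
T(r) = 2*r*(33 + r) (T(r) = (2*r)*(33 + r) = 2*r*(33 + r))
h(g) = -14*g (h(g) = g*(-15) + g = -15*g + g = -14*g)
((19703 - h(42)) + 35352)/(T(171) + 48939) = ((19703 - (-14)*42) + 35352)/(2*171*(33 + 171) + 48939) = ((19703 - 1*(-588)) + 35352)/(2*171*204 + 48939) = ((19703 + 588) + 35352)/(69768 + 48939) = (20291 + 35352)/118707 = 55643*(1/118707) = 55643/118707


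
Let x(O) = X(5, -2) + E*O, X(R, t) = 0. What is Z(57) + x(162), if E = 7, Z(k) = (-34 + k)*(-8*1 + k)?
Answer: 2261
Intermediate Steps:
Z(k) = (-34 + k)*(-8 + k)
x(O) = 7*O (x(O) = 0 + 7*O = 7*O)
Z(57) + x(162) = (272 + 57² - 42*57) + 7*162 = (272 + 3249 - 2394) + 1134 = 1127 + 1134 = 2261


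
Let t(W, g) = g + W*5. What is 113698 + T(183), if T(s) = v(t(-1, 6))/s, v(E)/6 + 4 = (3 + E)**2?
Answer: 6935602/61 ≈ 1.1370e+5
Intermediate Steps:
t(W, g) = g + 5*W
v(E) = -24 + 6*(3 + E)**2
T(s) = 72/s (T(s) = (-24 + 6*(3 + (6 + 5*(-1)))**2)/s = (-24 + 6*(3 + (6 - 5))**2)/s = (-24 + 6*(3 + 1)**2)/s = (-24 + 6*4**2)/s = (-24 + 6*16)/s = (-24 + 96)/s = 72/s)
113698 + T(183) = 113698 + 72/183 = 113698 + 72*(1/183) = 113698 + 24/61 = 6935602/61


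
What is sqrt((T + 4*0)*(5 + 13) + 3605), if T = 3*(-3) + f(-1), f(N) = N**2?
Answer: sqrt(3461) ≈ 58.830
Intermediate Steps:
T = -8 (T = 3*(-3) + (-1)**2 = -9 + 1 = -8)
sqrt((T + 4*0)*(5 + 13) + 3605) = sqrt((-8 + 4*0)*(5 + 13) + 3605) = sqrt((-8 + 0)*18 + 3605) = sqrt(-8*18 + 3605) = sqrt(-144 + 3605) = sqrt(3461)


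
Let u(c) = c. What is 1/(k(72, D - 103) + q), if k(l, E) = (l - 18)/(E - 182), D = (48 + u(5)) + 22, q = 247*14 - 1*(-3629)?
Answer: 35/248036 ≈ 0.00014111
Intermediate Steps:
q = 7087 (q = 3458 + 3629 = 7087)
D = 75 (D = (48 + 5) + 22 = 53 + 22 = 75)
k(l, E) = (-18 + l)/(-182 + E)
1/(k(72, D - 103) + q) = 1/((-18 + 72)/(-182 + (75 - 103)) + 7087) = 1/(54/(-182 - 28) + 7087) = 1/(54/(-210) + 7087) = 1/(-1/210*54 + 7087) = 1/(-9/35 + 7087) = 1/(248036/35) = 35/248036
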